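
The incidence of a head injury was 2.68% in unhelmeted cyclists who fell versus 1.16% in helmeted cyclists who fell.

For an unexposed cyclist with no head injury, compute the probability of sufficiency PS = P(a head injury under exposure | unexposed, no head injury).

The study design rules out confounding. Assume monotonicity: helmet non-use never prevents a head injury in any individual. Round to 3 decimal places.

PS ≈ 0.015

p₁ = 0.0268, p₀ = 0.0116.
Under exogeneity and monotonicity, PS = (p₁ − p₀) / (1 − p₀).
PS = (0.0268 − 0.0116) / (1 − 0.0116) = 0.0152 / 0.9884 ≈ 0.0154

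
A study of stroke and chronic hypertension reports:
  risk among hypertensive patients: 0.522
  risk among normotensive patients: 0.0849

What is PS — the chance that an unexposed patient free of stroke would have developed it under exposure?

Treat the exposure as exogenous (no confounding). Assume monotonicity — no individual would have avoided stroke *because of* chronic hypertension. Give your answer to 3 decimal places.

Let p₁ = 0.522, p₀ = 0.0849.
Under exogeneity and monotonicity, PS = (p₁ − p₀) / (1 − p₀).
PS = (0.522 − 0.0849) / (1 − 0.0849) = 0.4371 / 0.9151 ≈ 0.4777

PS ≈ 0.478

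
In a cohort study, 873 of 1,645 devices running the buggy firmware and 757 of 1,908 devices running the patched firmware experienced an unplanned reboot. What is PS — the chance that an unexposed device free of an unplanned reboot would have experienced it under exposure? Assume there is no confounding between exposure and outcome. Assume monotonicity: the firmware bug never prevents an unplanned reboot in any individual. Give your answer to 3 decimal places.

p₁ = P(outcome | exposed) = 873/1645 = 0.5307
p₀ = P(outcome | unexposed) = 757/1908 = 0.39675
Under exogeneity and monotonicity, PS = (p₁ − p₀) / (1 − p₀).
PS = (0.5307 − 0.39675) / (1 − 0.39675) = 0.13395 / 0.60325 ≈ 0.2220

PS ≈ 0.222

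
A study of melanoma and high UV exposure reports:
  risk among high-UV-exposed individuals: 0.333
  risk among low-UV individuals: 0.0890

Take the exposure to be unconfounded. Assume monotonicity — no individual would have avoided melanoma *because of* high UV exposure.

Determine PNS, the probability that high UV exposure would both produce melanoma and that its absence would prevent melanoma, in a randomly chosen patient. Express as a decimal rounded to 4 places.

PNS ≈ 0.2440

Let p₁ = 0.333, p₀ = 0.089.
Under exogeneity and monotonicity, PNS = p₁ − p₀.
PNS = 0.333 − 0.089 = 0.244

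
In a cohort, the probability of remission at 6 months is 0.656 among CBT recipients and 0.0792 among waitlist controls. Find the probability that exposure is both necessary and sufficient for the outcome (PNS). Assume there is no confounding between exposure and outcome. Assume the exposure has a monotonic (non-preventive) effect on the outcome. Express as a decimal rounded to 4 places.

Let p₁ = 0.656, p₀ = 0.0792.
Under exogeneity and monotonicity, PNS = p₁ − p₀.
PNS = 0.656 − 0.0792 = 0.5768

PNS ≈ 0.5768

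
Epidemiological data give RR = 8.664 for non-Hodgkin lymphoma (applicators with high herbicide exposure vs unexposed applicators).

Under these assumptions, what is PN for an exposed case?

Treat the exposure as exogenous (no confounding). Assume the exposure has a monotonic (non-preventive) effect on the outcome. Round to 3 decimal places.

Under exogeneity and monotonicity, PN = (RR − 1) / RR = 1 − 1/RR.
PN = (8.664 − 1) / 8.664 = 7.664 / 8.664 ≈ 0.8846

PN ≈ 0.885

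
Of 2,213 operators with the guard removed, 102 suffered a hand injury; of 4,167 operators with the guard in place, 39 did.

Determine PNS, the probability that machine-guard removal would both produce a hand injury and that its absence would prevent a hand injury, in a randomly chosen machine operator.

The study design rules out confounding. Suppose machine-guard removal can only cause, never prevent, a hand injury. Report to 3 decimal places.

PNS ≈ 0.037

p₁ = P(outcome | exposed) = 102/2213 = 0.046091
p₀ = P(outcome | unexposed) = 39/4167 = 0.0093593
Under exogeneity and monotonicity, PNS = p₁ − p₀.
PNS = 0.046091 − 0.0093593 = 0.036732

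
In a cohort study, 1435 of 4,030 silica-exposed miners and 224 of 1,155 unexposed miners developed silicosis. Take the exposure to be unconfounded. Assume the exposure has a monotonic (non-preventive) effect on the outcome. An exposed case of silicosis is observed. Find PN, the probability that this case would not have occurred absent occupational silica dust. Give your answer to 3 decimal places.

PN ≈ 0.455

p₁ = P(outcome | exposed) = 1435/4030 = 0.35608
p₀ = P(outcome | unexposed) = 224/1155 = 0.19394
Under exogeneity and monotonicity, PN = (p₁ − p₀) / p₁.
PN = (0.35608 − 0.19394) / 0.35608 = 0.16214 / 0.35608 ≈ 0.4553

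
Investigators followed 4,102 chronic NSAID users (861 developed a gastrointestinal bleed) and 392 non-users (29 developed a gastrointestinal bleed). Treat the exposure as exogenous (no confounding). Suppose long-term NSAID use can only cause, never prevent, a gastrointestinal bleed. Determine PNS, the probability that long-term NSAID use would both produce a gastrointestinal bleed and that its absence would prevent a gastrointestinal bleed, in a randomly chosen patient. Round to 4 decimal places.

p₁ = P(outcome | exposed) = 861/4102 = 0.2099
p₀ = P(outcome | unexposed) = 29/392 = 0.07398
Under exogeneity and monotonicity, PNS = p₁ − p₀.
PNS = 0.2099 − 0.07398 = 0.13592

PNS ≈ 0.1359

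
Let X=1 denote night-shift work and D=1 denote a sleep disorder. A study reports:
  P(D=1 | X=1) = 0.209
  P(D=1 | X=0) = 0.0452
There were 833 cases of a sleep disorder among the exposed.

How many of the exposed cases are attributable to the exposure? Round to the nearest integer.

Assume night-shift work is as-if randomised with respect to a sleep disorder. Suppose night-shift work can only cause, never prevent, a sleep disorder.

Let p₁ = 0.209, p₀ = 0.0452.
PN = (p₁ − p₀)/p₁ = (0.209 − 0.0452) / 0.209 ≈ 0.78373.
Attributable cases ≈ PN × (exposed cases) = 0.78373 × 833 ≈ 652.85.

about 653 cases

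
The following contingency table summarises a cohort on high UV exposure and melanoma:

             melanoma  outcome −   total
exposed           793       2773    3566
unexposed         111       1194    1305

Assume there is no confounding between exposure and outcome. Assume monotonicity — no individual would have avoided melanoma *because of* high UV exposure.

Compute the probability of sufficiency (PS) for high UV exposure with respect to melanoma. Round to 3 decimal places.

p₁ = P(outcome | exposed) = 793/3566 = 0.22238
p₀ = P(outcome | unexposed) = 111/1305 = 0.085057
Under exogeneity and monotonicity, PS = (p₁ − p₀)/(1 − p₀).
PS = (0.22238 − 0.085057) / 0.91494 ≈ 0.1501

PS ≈ 0.150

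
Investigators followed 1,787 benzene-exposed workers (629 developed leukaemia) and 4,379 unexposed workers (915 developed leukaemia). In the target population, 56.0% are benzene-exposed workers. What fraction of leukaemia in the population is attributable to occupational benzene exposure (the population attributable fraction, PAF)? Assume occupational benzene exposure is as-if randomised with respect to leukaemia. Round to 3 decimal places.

PAF ≈ 0.277

p₁ = P(outcome | exposed) = 629/1787 = 0.35199
p₀ = P(outcome | unexposed) = 915/4379 = 0.20895
Overall risk P(Y=1) = π·p₁ + (1−π)·p₀ = 0.56×0.35199 + 0.44×0.20895 = 0.28905.
Under exogeneity, PAF = [P(Y=1) − p₀] / P(Y=1).
PAF = (0.28905 − 0.20895) / 0.28905 ≈ 0.2771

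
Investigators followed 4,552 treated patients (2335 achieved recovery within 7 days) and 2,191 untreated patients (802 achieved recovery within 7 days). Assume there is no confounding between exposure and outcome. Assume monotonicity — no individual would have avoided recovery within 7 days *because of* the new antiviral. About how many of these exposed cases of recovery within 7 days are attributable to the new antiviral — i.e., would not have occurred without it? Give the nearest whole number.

p₁ = P(outcome | exposed) = 2335/4552 = 0.51296
p₀ = P(outcome | unexposed) = 802/2191 = 0.36604
PN = (p₁ − p₀)/p₁ = (0.51296 − 0.36604) / 0.51296 ≈ 0.28641.
Attributable cases ≈ PN × (exposed cases) = 0.28641 × 2335 ≈ 668.77.

about 669 cases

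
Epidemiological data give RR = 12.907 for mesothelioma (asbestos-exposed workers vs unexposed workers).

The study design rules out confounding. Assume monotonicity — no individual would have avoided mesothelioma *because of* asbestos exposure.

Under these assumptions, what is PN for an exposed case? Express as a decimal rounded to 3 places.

Under exogeneity and monotonicity, PN = (RR − 1) / RR = 1 − 1/RR.
PN = (12.907 − 1) / 12.907 = 11.91 / 12.907 ≈ 0.9225

PN ≈ 0.923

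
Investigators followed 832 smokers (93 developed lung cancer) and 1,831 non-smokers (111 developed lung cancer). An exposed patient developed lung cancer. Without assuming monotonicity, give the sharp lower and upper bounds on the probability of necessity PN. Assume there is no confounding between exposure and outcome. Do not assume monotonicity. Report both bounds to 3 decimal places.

0.458 ≤ PN ≤ 1.000

p₁ = P(outcome | exposed) = 93/832 = 0.11178
p₀ = P(outcome | unexposed) = 111/1831 = 0.060623
Under exogeneity alone the bounds on PN are max{0,(p₁−p₀)/p₁} ≤ PN ≤ min{1,(1−p₀)/p₁}.
  lower = (p₁ − p₀)/p₁ = 0.051156 / 0.11178 ≈ 0.4577
  upper = min{1, (1 − p₀)/p₁} = 0.93938 / 0.11178 ≈ 8.4039 → capped at 1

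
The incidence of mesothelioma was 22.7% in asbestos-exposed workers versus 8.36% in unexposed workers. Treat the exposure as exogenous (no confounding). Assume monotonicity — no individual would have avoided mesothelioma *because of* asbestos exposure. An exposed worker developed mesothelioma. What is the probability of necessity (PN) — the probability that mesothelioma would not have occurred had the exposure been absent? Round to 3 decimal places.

p₁ = 0.227, p₀ = 0.0836.
Under exogeneity and monotonicity, PN = (p₁ − p₀) / p₁.
PN = (0.227 − 0.0836) / 0.227 = 0.1434 / 0.227 ≈ 0.6317

PN ≈ 0.632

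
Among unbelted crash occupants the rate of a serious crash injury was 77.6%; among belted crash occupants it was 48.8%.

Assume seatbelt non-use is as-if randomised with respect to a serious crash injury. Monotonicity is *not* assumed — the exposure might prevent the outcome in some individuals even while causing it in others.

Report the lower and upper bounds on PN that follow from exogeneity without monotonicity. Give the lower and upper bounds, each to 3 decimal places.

0.371 ≤ PN ≤ 0.660

p₁ = 0.776, p₀ = 0.488.
Under exogeneity alone the bounds on PN are max{0,(p₁−p₀)/p₁} ≤ PN ≤ min{1,(1−p₀)/p₁}.
  lower = (p₁ − p₀)/p₁ = 0.288 / 0.776 ≈ 0.3711
  upper = min{1, (1 − p₀)/p₁} = 0.512 / 0.776 ≈ 0.6598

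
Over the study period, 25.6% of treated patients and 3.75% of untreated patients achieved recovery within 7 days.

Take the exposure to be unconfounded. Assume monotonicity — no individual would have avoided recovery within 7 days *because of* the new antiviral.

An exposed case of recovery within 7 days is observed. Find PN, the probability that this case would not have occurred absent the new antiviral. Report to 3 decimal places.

p₁ = 0.256, p₀ = 0.0375.
Under exogeneity and monotonicity, PN = (p₁ − p₀) / p₁.
PN = (0.256 − 0.0375) / 0.256 = 0.2185 / 0.256 ≈ 0.8535

PN ≈ 0.854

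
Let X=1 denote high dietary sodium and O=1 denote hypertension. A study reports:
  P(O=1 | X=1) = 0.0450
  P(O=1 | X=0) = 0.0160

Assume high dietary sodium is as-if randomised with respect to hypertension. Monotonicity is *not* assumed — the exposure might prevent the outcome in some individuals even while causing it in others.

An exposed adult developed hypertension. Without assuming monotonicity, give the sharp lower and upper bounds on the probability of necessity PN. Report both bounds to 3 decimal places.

Let p₁ = 0.045, p₀ = 0.016.
Under exogeneity alone the bounds on PN are max{0,(p₁−p₀)/p₁} ≤ PN ≤ min{1,(1−p₀)/p₁}.
  lower = (p₁ − p₀)/p₁ = 0.029 / 0.045 ≈ 0.6444
  upper = min{1, (1 − p₀)/p₁} = 0.984 / 0.045 ≈ 21.8667 → capped at 1

0.644 ≤ PN ≤ 1.000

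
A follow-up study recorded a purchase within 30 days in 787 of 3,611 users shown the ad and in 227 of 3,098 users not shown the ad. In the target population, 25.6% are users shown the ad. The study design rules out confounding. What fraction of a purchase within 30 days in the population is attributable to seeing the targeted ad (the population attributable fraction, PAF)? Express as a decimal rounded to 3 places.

p₁ = P(outcome | exposed) = 787/3611 = 0.21795
p₀ = P(outcome | unexposed) = 227/3098 = 0.073273
Overall risk P(Y=1) = π·p₁ + (1−π)·p₀ = 0.256×0.21795 + 0.744×0.073273 = 0.11031.
Under exogeneity, PAF = [P(Y=1) − p₀] / P(Y=1).
PAF = (0.11031 − 0.073273) / 0.11031 ≈ 0.3357

PAF ≈ 0.336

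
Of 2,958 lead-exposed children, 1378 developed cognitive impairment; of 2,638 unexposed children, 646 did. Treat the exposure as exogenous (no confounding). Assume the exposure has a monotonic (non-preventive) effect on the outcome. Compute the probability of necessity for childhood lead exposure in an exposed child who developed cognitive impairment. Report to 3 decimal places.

p₁ = P(outcome | exposed) = 1378/2958 = 0.46586
p₀ = P(outcome | unexposed) = 646/2638 = 0.24488
Under exogeneity and monotonicity, PN = (p₁ − p₀) / p₁.
PN = (0.46586 − 0.24488) / 0.46586 = 0.22097 / 0.46586 ≈ 0.4743

PN ≈ 0.474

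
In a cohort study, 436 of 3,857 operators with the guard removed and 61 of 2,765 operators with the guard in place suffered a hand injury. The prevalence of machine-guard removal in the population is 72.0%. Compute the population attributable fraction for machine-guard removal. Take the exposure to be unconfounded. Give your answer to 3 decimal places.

PAF ≈ 0.748

p₁ = P(outcome | exposed) = 436/3857 = 0.11304
p₀ = P(outcome | unexposed) = 61/2765 = 0.022061
Overall risk P(Y=1) = π·p₁ + (1−π)·p₀ = 0.72×0.11304 + 0.28×0.022061 = 0.087567.
Under exogeneity, PAF = [P(Y=1) − p₀] / P(Y=1).
PAF = (0.087567 − 0.022061) / 0.087567 ≈ 0.7481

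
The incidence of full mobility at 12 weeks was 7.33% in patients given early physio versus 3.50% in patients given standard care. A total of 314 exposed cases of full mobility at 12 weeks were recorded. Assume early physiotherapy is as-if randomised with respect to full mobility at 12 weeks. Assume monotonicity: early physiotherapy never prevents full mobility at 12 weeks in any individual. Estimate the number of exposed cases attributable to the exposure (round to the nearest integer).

p₁ = 0.0733, p₀ = 0.035.
PN = (p₁ − p₀)/p₁ = (0.0733 − 0.035) / 0.0733 ≈ 0.52251.
Attributable cases ≈ PN × (exposed cases) = 0.52251 × 314 ≈ 164.07.

about 164 cases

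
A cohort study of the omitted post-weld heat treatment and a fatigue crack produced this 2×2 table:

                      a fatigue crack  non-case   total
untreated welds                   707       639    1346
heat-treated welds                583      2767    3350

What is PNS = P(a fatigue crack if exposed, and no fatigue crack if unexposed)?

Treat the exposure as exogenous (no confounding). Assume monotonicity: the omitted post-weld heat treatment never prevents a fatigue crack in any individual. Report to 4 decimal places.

p₁ = P(outcome | exposed) = 707/1346 = 0.52526
p₀ = P(outcome | unexposed) = 583/3350 = 0.17403
Under exogeneity and monotonicity, PNS = p₁ − p₀.
PNS = 0.52526 − 0.17403 = 0.35123

PNS ≈ 0.3512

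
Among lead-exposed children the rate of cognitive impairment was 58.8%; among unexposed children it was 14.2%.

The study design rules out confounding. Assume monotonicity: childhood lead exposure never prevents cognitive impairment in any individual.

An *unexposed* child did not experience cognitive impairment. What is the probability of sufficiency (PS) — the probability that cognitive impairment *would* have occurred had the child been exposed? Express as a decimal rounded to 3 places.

PS ≈ 0.520

p₁ = 0.588, p₀ = 0.142.
Under exogeneity and monotonicity, PS = (p₁ − p₀) / (1 − p₀).
PS = (0.588 − 0.142) / (1 − 0.142) = 0.446 / 0.858 ≈ 0.5198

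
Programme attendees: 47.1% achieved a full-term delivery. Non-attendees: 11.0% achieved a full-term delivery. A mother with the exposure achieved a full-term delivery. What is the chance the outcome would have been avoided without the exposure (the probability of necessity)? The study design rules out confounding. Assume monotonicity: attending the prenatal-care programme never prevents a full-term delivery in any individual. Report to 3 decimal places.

p₁ = 0.471, p₀ = 0.11.
Under exogeneity and monotonicity, PN = (p₁ − p₀) / p₁.
PN = (0.471 − 0.11) / 0.471 = 0.361 / 0.471 ≈ 0.7665

PN ≈ 0.766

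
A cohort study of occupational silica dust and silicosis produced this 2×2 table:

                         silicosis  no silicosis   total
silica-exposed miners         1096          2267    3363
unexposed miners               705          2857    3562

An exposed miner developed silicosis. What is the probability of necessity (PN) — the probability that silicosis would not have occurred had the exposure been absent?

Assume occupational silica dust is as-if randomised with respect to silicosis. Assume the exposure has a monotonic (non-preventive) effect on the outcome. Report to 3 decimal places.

p₁ = P(outcome | exposed) = 1096/3363 = 0.3259
p₀ = P(outcome | unexposed) = 705/3562 = 0.19792
Under exogeneity and monotonicity, PN = (p₁ − p₀)/p₁.
PN = (0.3259 − 0.19792) / 0.3259 ≈ 0.3927

PN ≈ 0.393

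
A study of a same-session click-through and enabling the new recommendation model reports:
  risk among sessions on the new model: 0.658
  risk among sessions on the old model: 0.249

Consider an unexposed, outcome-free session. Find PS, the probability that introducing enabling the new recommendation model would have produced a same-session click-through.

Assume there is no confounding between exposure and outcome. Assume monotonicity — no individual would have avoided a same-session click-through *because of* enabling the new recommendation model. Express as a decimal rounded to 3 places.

PS ≈ 0.545

Let p₁ = 0.658, p₀ = 0.249.
Under exogeneity and monotonicity, PS = (p₁ − p₀) / (1 − p₀).
PS = (0.658 − 0.249) / (1 − 0.249) = 0.409 / 0.751 ≈ 0.5446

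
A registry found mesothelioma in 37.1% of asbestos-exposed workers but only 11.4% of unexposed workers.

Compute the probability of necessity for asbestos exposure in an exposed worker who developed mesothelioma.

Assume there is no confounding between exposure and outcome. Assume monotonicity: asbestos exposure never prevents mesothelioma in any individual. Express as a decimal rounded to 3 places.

p₁ = 0.371, p₀ = 0.114.
Under exogeneity and monotonicity, PN = (p₁ − p₀) / p₁.
PN = (0.371 − 0.114) / 0.371 = 0.257 / 0.371 ≈ 0.6927

PN ≈ 0.693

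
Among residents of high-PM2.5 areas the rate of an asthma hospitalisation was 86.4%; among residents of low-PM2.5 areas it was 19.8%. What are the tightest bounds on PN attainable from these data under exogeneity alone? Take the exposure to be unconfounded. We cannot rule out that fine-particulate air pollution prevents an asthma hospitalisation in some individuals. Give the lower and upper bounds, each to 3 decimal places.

p₁ = 0.864, p₀ = 0.198.
Under exogeneity alone the bounds on PN are max{0,(p₁−p₀)/p₁} ≤ PN ≤ min{1,(1−p₀)/p₁}.
  lower = (p₁ − p₀)/p₁ = 0.666 / 0.864 ≈ 0.7708
  upper = min{1, (1 − p₀)/p₁} = 0.802 / 0.864 ≈ 0.9282

0.771 ≤ PN ≤ 0.928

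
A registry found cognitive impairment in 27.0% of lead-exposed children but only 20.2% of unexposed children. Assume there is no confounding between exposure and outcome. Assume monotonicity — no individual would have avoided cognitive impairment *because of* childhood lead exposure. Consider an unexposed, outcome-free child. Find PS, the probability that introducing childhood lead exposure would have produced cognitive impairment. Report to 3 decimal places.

PS ≈ 0.085

p₁ = 0.27, p₀ = 0.202.
Under exogeneity and monotonicity, PS = (p₁ − p₀) / (1 − p₀).
PS = (0.27 − 0.202) / (1 − 0.202) = 0.068 / 0.798 ≈ 0.0852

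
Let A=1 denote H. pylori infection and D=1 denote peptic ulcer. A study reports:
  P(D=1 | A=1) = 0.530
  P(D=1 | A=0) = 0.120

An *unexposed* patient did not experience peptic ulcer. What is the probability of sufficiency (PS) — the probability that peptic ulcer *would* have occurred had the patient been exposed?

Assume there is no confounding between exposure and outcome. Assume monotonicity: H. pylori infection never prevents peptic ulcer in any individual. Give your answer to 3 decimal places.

Let p₁ = 0.53, p₀ = 0.12.
Under exogeneity and monotonicity, PS = (p₁ − p₀) / (1 − p₀).
PS = (0.53 − 0.12) / (1 − 0.12) = 0.41 / 0.88 ≈ 0.4659

PS ≈ 0.466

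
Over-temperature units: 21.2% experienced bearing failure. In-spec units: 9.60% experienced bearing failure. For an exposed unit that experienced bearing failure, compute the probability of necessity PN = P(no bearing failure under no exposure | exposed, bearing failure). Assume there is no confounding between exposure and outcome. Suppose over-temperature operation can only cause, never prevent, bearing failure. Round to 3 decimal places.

PN ≈ 0.547

p₁ = 0.212, p₀ = 0.096.
Under exogeneity and monotonicity, PN = (p₁ − p₀) / p₁.
PN = (0.212 − 0.096) / 0.212 = 0.116 / 0.212 ≈ 0.5472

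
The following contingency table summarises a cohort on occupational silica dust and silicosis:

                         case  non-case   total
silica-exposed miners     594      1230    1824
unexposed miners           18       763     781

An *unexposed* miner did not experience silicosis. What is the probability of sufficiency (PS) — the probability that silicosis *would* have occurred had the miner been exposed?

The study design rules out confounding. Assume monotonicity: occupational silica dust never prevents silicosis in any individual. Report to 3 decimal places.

PS ≈ 0.310

p₁ = P(outcome | exposed) = 594/1824 = 0.32566
p₀ = P(outcome | unexposed) = 18/781 = 0.023047
Under exogeneity and monotonicity, PS = (p₁ − p₀)/(1 − p₀).
PS = (0.32566 − 0.023047) / 0.97695 ≈ 0.3097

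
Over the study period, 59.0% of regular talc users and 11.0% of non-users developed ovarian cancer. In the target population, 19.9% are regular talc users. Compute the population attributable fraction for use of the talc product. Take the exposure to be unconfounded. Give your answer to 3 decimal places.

p₁ = 0.59, p₀ = 0.11.
Overall risk P(Y=1) = π·p₁ + (1−π)·p₀ = 0.199×0.59 + 0.801×0.11 = 0.20552.
Under exogeneity, PAF = [P(Y=1) − p₀] / P(Y=1).
PAF = (0.20552 − 0.11) / 0.20552 ≈ 0.4648

PAF ≈ 0.465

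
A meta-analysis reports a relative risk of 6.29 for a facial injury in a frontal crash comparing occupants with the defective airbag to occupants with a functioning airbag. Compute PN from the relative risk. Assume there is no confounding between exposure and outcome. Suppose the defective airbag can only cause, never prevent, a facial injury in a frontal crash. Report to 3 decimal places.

PN ≈ 0.841

Under exogeneity and monotonicity, PN = (RR − 1) / RR = 1 − 1/RR.
PN = (6.29 − 1) / 6.29 = 5.29 / 6.29 ≈ 0.8410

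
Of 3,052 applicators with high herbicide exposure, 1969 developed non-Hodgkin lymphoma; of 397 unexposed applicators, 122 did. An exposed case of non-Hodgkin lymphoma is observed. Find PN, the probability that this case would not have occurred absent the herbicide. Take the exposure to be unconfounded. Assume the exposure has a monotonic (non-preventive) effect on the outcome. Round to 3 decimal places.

PN ≈ 0.524

p₁ = P(outcome | exposed) = 1969/3052 = 0.64515
p₀ = P(outcome | unexposed) = 122/397 = 0.3073
Under exogeneity and monotonicity, PN = (p₁ − p₀) / p₁.
PN = (0.64515 − 0.3073) / 0.64515 = 0.33785 / 0.64515 ≈ 0.5237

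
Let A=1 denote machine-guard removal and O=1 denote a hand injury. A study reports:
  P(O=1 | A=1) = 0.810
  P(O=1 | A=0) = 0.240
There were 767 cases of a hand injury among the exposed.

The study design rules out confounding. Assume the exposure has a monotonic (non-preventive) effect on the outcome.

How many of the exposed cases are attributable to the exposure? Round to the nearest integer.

Let p₁ = 0.81, p₀ = 0.24.
PN = (p₁ − p₀)/p₁ = (0.81 − 0.24) / 0.81 ≈ 0.70370.
Attributable cases ≈ PN × (exposed cases) = 0.70370 × 767 ≈ 539.74.

about 540 cases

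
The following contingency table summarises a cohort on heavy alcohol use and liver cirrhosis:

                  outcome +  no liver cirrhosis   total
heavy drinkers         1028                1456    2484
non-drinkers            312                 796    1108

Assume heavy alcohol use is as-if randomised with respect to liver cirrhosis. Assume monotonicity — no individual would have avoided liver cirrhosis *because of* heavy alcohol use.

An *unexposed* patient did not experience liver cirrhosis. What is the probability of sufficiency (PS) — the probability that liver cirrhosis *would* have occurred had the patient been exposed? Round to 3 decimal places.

PS ≈ 0.184

p₁ = P(outcome | exposed) = 1028/2484 = 0.41385
p₀ = P(outcome | unexposed) = 312/1108 = 0.28159
Under exogeneity and monotonicity, PS = (p₁ − p₀)/(1 − p₀).
PS = (0.41385 − 0.28159) / 0.71841 ≈ 0.1841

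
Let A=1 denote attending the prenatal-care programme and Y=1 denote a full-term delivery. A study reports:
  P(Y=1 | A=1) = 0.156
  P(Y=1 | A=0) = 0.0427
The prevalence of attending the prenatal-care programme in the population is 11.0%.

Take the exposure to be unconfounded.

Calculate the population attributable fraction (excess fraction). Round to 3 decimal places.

Let p₁ = 0.156, p₀ = 0.0427.
Overall risk P(Y=1) = π·p₁ + (1−π)·p₀ = 0.11×0.156 + 0.89×0.0427 = 0.055163.
Under exogeneity, PAF = [P(Y=1) − p₀] / P(Y=1).
PAF = (0.055163 − 0.0427) / 0.055163 ≈ 0.2259

PAF ≈ 0.226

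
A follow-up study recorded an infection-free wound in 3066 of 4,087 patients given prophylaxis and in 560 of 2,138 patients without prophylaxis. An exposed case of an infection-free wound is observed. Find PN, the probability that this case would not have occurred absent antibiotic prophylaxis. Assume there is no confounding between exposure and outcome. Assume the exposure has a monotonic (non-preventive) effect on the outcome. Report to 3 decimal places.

PN ≈ 0.651

p₁ = P(outcome | exposed) = 3066/4087 = 0.75018
p₀ = P(outcome | unexposed) = 560/2138 = 0.26193
Under exogeneity and monotonicity, PN = (p₁ − p₀) / p₁.
PN = (0.75018 − 0.26193) / 0.75018 = 0.48826 / 0.75018 ≈ 0.6508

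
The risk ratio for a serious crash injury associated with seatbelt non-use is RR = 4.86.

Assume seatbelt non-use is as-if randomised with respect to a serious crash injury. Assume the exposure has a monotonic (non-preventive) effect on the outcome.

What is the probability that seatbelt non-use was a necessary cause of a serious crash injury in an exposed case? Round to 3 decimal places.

Under exogeneity and monotonicity, PN = (RR − 1) / RR = 1 − 1/RR.
PN = (4.86 − 1) / 4.86 = 3.86 / 4.86 ≈ 0.7942

PN ≈ 0.794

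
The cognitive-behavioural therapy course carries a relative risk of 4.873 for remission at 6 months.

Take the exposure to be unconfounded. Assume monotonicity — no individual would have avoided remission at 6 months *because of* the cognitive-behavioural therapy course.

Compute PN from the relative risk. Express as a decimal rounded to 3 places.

Under exogeneity and monotonicity, PN = (RR − 1) / RR = 1 − 1/RR.
PN = (4.873 − 1) / 4.873 = 3.873 / 4.873 ≈ 0.7948

PN ≈ 0.795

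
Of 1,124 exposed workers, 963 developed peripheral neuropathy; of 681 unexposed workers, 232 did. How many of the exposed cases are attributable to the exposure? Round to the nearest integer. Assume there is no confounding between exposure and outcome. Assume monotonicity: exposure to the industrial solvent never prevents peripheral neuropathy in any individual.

p₁ = P(outcome | exposed) = 963/1124 = 0.85676
p₀ = P(outcome | unexposed) = 232/681 = 0.34068
PN = (p₁ − p₀)/p₁ = (0.85676 − 0.34068) / 0.85676 ≈ 0.60237.
Attributable cases ≈ PN × (exposed cases) = 0.60237 × 963 ≈ 580.08.

about 580 cases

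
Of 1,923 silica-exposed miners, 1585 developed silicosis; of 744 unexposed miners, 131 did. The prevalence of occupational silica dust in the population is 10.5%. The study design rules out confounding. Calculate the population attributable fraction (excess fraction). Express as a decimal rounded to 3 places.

p₁ = P(outcome | exposed) = 1585/1923 = 0.82423
p₀ = P(outcome | unexposed) = 131/744 = 0.17608
Overall risk P(Y=1) = π·p₁ + (1−π)·p₀ = 0.105×0.82423 + 0.895×0.17608 = 0.24413.
Under exogeneity, PAF = [P(Y=1) − p₀] / P(Y=1).
PAF = (0.24413 − 0.17608) / 0.24413 ≈ 0.2788

PAF ≈ 0.279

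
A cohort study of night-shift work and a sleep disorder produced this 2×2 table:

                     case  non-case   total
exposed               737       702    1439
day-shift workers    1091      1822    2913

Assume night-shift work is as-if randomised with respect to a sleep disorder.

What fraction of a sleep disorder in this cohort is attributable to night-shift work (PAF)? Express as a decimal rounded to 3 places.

PAF ≈ 0.108

p₁ = P(outcome | exposed) = 737/1439 = 0.51216
p₀ = P(outcome | unexposed) = 1091/2913 = 0.37453
Exposure prevalence π = 1439/4352 = 0.33065; overall risk P(Y=1) = 0.42004.
Under exogeneity, PAF = [P(Y=1) − p₀]/P(Y=1).
PAF = (0.42004 − 0.37453) / 0.42004 ≈ 0.1083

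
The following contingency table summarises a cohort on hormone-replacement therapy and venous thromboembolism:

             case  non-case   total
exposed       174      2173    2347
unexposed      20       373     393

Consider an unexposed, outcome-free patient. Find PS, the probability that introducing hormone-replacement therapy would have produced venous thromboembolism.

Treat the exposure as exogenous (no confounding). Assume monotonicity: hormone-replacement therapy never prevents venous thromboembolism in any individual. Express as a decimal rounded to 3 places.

p₁ = P(outcome | exposed) = 174/2347 = 0.074137
p₀ = P(outcome | unexposed) = 20/393 = 0.050891
Under exogeneity and monotonicity, PS = (p₁ − p₀)/(1 − p₀).
PS = (0.074137 − 0.050891) / 0.94911 ≈ 0.0245

PS ≈ 0.024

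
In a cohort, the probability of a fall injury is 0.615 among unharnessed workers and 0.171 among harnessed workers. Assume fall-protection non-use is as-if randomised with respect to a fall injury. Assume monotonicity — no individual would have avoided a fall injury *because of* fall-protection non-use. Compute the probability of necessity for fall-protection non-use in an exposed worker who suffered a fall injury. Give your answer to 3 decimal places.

PN ≈ 0.722

Let p₁ = 0.615, p₀ = 0.171.
Under exogeneity and monotonicity, PN = (p₁ − p₀) / p₁.
PN = (0.615 − 0.171) / 0.615 = 0.444 / 0.615 ≈ 0.7220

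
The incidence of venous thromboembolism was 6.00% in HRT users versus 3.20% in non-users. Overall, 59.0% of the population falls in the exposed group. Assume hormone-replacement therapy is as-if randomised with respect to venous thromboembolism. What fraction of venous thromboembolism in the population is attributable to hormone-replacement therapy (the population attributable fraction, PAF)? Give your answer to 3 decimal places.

PAF ≈ 0.340

p₁ = 0.06, p₀ = 0.032.
Overall risk P(Y=1) = π·p₁ + (1−π)·p₀ = 0.59×0.06 + 0.41×0.032 = 0.04852.
Under exogeneity, PAF = [P(Y=1) − p₀] / P(Y=1).
PAF = (0.04852 − 0.032) / 0.04852 ≈ 0.3405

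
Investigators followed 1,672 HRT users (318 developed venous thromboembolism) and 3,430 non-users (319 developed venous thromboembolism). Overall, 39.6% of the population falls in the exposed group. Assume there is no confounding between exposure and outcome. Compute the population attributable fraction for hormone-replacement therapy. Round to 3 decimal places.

p₁ = P(outcome | exposed) = 318/1672 = 0.19019
p₀ = P(outcome | unexposed) = 319/3430 = 0.093003
Overall risk P(Y=1) = π·p₁ + (1−π)·p₀ = 0.396×0.19019 + 0.604×0.093003 = 0.13149.
Under exogeneity, PAF = [P(Y=1) − p₀] / P(Y=1).
PAF = (0.13149 − 0.093003) / 0.13149 ≈ 0.2927

PAF ≈ 0.293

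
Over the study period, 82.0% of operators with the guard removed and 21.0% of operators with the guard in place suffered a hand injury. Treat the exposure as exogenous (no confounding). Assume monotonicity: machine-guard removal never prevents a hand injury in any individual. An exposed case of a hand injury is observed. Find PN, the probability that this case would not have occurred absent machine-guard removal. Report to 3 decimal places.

PN ≈ 0.744

p₁ = 0.82, p₀ = 0.21.
Under exogeneity and monotonicity, PN = (p₁ − p₀) / p₁.
PN = (0.82 − 0.21) / 0.82 = 0.61 / 0.82 ≈ 0.7439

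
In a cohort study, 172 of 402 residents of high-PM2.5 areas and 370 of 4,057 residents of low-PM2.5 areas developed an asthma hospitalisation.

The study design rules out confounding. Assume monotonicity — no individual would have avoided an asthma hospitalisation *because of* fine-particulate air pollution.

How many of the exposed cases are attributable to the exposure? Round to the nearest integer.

p₁ = P(outcome | exposed) = 172/402 = 0.42786
p₀ = P(outcome | unexposed) = 370/4057 = 0.0912
PN = (p₁ − p₀)/p₁ = (0.42786 − 0.0912) / 0.42786 ≈ 0.78685.
Attributable cases ≈ PN × (exposed cases) = 0.78685 × 172 ≈ 135.34.

about 135 cases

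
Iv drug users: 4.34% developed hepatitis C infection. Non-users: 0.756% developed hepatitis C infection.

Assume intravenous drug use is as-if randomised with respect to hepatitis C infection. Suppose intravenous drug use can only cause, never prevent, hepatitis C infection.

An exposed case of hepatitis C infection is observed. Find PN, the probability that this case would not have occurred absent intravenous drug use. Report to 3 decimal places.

p₁ = 0.0434, p₀ = 0.00756.
Under exogeneity and monotonicity, PN = (p₁ − p₀) / p₁.
PN = (0.0434 − 0.00756) / 0.0434 = 0.03584 / 0.0434 ≈ 0.8258

PN ≈ 0.826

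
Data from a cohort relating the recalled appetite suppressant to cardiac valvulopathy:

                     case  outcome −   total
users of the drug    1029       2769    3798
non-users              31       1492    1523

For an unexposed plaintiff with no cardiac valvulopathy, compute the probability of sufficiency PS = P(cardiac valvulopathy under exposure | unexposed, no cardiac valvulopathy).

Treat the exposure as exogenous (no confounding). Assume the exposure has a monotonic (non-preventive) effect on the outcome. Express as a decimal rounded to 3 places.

PS ≈ 0.256

p₁ = P(outcome | exposed) = 1029/3798 = 0.27093
p₀ = P(outcome | unexposed) = 31/1523 = 0.020355
Under exogeneity and monotonicity, PS = (p₁ − p₀)/(1 − p₀).
PS = (0.27093 − 0.020355) / 0.97965 ≈ 0.2558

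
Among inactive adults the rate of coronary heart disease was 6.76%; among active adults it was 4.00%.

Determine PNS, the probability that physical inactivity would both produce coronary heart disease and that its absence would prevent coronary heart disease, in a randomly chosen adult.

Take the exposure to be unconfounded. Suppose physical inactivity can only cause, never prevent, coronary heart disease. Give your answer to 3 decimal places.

PNS ≈ 0.028

p₁ = 0.0676, p₀ = 0.04.
Under exogeneity and monotonicity, PNS = p₁ − p₀.
PNS = 0.0676 − 0.04 = 0.0276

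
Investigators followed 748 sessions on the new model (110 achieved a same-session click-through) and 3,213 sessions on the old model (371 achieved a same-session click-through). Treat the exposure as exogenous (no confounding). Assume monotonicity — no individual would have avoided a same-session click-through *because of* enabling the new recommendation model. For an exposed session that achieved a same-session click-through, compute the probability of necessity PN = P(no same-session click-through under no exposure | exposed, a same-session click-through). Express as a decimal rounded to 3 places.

PN ≈ 0.215

p₁ = P(outcome | exposed) = 110/748 = 0.14706
p₀ = P(outcome | unexposed) = 371/3213 = 0.11547
Under exogeneity and monotonicity, PN = (p₁ − p₀) / p₁.
PN = (0.14706 − 0.11547) / 0.14706 = 0.03159 / 0.14706 ≈ 0.2148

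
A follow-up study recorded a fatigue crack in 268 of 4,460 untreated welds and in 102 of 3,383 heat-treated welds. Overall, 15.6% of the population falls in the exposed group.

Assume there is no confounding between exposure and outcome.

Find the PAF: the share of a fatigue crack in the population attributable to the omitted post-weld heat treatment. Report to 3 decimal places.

p₁ = P(outcome | exposed) = 268/4460 = 0.06009
p₀ = P(outcome | unexposed) = 102/3383 = 0.030151
Overall risk P(Y=1) = π·p₁ + (1−π)·p₀ = 0.156×0.06009 + 0.844×0.030151 = 0.034821.
Under exogeneity, PAF = [P(Y=1) − p₀] / P(Y=1).
PAF = (0.034821 − 0.030151) / 0.034821 ≈ 0.1341

PAF ≈ 0.134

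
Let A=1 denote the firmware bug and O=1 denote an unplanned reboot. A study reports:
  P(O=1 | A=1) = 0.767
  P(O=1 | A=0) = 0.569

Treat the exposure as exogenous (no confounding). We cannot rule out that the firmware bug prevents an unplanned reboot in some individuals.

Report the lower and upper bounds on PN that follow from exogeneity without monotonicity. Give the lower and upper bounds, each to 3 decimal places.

0.258 ≤ PN ≤ 0.562

Let p₁ = 0.767, p₀ = 0.569.
Under exogeneity alone the bounds on PN are max{0,(p₁−p₀)/p₁} ≤ PN ≤ min{1,(1−p₀)/p₁}.
  lower = (p₁ − p₀)/p₁ = 0.198 / 0.767 ≈ 0.2581
  upper = min{1, (1 − p₀)/p₁} = 0.431 / 0.767 ≈ 0.5619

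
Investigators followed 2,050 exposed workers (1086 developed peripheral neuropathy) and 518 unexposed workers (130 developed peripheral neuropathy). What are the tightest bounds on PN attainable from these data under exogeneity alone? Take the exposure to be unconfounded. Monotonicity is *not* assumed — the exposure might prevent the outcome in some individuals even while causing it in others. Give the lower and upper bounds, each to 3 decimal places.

0.526 ≤ PN ≤ 1.000

p₁ = P(outcome | exposed) = 1086/2050 = 0.52976
p₀ = P(outcome | unexposed) = 130/518 = 0.25097
Under exogeneity alone the bounds on PN are max{0,(p₁−p₀)/p₁} ≤ PN ≤ min{1,(1−p₀)/p₁}.
  lower = (p₁ − p₀)/p₁ = 0.27879 / 0.52976 ≈ 0.5263
  upper = min{1, (1 − p₀)/p₁} = 0.74903 / 0.52976 ≈ 1.4139 → capped at 1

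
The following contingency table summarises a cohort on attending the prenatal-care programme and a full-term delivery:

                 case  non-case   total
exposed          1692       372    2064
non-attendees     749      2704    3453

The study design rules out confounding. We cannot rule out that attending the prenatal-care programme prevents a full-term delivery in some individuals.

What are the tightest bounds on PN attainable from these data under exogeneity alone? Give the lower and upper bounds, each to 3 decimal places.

p₁ = P(outcome | exposed) = 1692/2064 = 0.81977
p₀ = P(outcome | unexposed) = 749/3453 = 0.21691
Under exogeneity alone the bounds on PN are max{0,(p₁−p₀)/p₁} ≤ PN ≤ min{1,(1−p₀)/p₁}.
  lower = (p₁ − p₀)/p₁ = 0.60285 / 0.81977 ≈ 0.7354
  upper = min{1, (1 − p₀)/p₁} = 0.78309 / 0.81977 ≈ 0.9553

0.735 ≤ PN ≤ 0.955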